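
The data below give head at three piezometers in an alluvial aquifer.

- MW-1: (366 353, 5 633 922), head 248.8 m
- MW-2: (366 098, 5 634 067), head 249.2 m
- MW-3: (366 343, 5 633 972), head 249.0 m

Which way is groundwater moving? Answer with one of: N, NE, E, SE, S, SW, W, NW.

S

Three-point gradient (reference MW-1): Δ to MW-2 = (-255, 145, +0.4), Δ to MW-3 = (-10, 50, +0.2).
∂h/∂x = +0.0007965, ∂h/∂y = +0.004159 (det = -11300).
Flow = −∇h = (-0.0007965 east, -0.004159 north), which points south.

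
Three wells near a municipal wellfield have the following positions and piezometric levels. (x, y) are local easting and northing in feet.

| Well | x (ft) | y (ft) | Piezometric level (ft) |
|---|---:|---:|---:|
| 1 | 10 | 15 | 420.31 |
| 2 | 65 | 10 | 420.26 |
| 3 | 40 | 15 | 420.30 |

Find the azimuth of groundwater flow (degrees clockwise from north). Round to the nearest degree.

177°

Three-point gradient (reference 1): Δ to 2 = (55, -5, -0.05), Δ to 3 = (30, 0, -0.01).
∂h/∂x = -0.0003333, ∂h/∂y = +0.006333 (det = 150).
Flow direction (−∇h) has components (+0.0003333 E, -0.006333 N).
Azimuth = atan2(E, N) = atan2(+0.0003333, -0.006333) = 177.0° ≈ 177°.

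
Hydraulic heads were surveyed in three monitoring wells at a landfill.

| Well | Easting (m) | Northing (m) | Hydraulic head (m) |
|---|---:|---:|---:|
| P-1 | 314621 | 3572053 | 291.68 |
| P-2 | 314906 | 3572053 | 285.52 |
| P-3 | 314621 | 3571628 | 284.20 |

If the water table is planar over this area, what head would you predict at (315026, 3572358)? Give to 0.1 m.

288.3 m

∂h/∂x = (285.52 − 291.68) / (314906 − 314621) = -0.02161
∂h/∂y = (284.20 − 291.68) / (3571628 − 3572053) = +0.01760
h(315026, 3572358) = 291.68 + (-0.02161)·(405) + (+0.01760)·(305) = 291.68 -8.754 +5.368 = 288.294 m.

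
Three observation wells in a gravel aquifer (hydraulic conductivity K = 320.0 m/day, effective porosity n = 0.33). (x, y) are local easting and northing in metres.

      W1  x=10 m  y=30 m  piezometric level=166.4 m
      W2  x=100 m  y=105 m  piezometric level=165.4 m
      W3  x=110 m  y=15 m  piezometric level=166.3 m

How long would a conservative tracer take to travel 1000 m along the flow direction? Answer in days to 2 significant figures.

97 days

Taking W1 as reference: W2−W1 = (90, 75, -1.0); W3−W1 = (100, -15, -0.1).
Solve a·Δx + b·Δy = Δh: det = 90·(-15) − 100·75 = -8850.
∂h/∂x = [(-1.0)·(-15) − (-0.1)·75] / -8850 = -0.002542
∂h/∂y = [90·(-0.1) − 100·(-1.0)] / -8850 = -0.01028
|∇h| = √(-0.002542² + -0.01028²) = 0.01059
Seepage velocity v = K·i/n = 320.0 × 0.01059 / 0.33 = 10.27 m/day.
t = 1000 / 10.27 = 97.37 days.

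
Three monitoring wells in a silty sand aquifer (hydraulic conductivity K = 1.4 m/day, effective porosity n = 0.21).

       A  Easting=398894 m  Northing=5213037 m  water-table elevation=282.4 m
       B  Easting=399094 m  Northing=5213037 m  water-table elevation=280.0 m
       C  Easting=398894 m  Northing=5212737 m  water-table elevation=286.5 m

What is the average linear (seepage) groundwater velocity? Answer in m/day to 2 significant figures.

0.12 m/day

∂h/∂x = (280.0 − 282.4) / (399094 − 398894) = -0.01200
∂h/∂y = (286.5 − 282.4) / (5212737 − 5213037) = -0.01367
|∇h| = √(-0.01200² + -0.01367²) = 0.01819
Seepage velocity v = K·i/n = 1.4 × 0.01819 / 0.21 = 0.1213 m/day.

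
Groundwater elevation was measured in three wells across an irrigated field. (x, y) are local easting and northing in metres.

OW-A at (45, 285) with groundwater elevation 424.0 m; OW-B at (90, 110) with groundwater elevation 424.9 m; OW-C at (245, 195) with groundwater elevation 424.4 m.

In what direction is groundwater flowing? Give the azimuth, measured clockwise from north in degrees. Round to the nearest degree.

Differences from OW-A: to OW-B (Δx, Δy, Δh) = (45, -175, +0.9); to OW-C = (200, -90, +0.4).
Determinant of the coordinate differences = 45·(-90) − 200·(-175) = 30950.
∂h/∂x = [(+0.9)·(-90) − (+0.4)·(-175)] / 30950 = -0.0003554
∂h/∂y = [45·(+0.4) − 200·(+0.9)] / 30950 = -0.005234
Flow direction (−∇h) has components (+0.0003554 E, +0.005234 N).
Azimuth = atan2(E, N) = atan2(+0.0003554, +0.005234) = 3.9° ≈ 004°.

004°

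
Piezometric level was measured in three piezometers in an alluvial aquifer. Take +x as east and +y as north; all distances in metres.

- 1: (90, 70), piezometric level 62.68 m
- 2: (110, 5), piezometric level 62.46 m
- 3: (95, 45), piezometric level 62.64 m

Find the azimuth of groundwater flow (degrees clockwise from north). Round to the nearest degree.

With h = a·x + b·y + c and 1 as origin, the differences give:
  20·a + (-65)·b = -0.22
  5·a + (-25)·b = -0.04
Eliminate b (×(-25) and ×(-65), subtract): -175·a = 2.900 → a = ∂h/∂x = -0.01657
Back-substitute: b = ∂h/∂y = -0.001714.
Flow direction (−∇h) has components (+0.01657 E, +0.001714 N).
Azimuth = atan2(E, N) = atan2(+0.01657, +0.001714) = 84.1° ≈ 084°.

084°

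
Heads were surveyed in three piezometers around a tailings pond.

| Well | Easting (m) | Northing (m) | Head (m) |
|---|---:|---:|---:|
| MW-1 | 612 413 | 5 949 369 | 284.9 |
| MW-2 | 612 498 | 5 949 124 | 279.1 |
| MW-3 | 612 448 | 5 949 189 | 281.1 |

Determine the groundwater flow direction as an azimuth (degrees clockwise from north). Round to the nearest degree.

Three-point gradient (reference MW-1): Δ to MW-2 = (85, -245, -5.8), Δ to MW-3 = (35, -180, -3.8).
∂h/∂x = -0.01680, ∂h/∂y = +0.01784 (det = -6725).
Flow direction (−∇h) has components (+0.01680 E, -0.01784 N).
Azimuth = atan2(E, N) = atan2(+0.01680, -0.01784) = 136.7° ≈ 137°.

137°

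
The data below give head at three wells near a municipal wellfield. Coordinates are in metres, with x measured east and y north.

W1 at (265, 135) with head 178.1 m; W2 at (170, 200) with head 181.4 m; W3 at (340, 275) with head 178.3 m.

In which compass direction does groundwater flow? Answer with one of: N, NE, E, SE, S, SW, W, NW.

Three-point gradient (reference W1): Δ to W2 = (-95, 65, +3.3), Δ to W3 = (75, 140, +0.2).
∂h/∂x = -0.02470, ∂h/∂y = +0.01466 (det = -18175).
Flow = −∇h = (+0.02470 east, -0.01466 north), which points southeast.

SE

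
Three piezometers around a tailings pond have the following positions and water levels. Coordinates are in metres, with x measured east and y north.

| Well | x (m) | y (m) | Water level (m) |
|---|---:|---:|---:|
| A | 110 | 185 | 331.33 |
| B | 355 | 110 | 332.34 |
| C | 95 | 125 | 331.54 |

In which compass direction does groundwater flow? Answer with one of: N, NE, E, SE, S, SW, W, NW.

Differences from A: to B (Δx, Δy, Δh) = (245, -75, +1.01); to C = (-15, -60, +0.21).
Determinant of the coordinate differences = 245·(-60) − (-15)·(-75) = -15825.
∂h/∂x = [(+1.01)·(-60) − (+0.21)·(-75)] / -15825 = +0.002834
∂h/∂y = [245·(+0.21) − (-15)·(+1.01)] / -15825 = -0.004209
Flow = −∇h = (-0.002834 east, +0.004209 north), which points northwest.

NW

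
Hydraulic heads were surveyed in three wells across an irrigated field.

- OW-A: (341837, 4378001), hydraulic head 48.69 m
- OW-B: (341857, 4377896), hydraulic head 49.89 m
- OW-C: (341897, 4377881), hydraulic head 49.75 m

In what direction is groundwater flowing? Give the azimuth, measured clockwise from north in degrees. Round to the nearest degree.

With h = a·x + b·y + c and OW-A as origin, the differences give:
  20·a + (-105)·b = +1.20
  60·a + (-120)·b = +1.06
Eliminate b (×(-120) and ×(-105), subtract): 3900·a = -32.700 → a = ∂h/∂x = -0.008385
Back-substitute: b = ∂h/∂y = -0.01303.
Flow direction (−∇h) has components (+0.008385 E, +0.01303 N).
Azimuth = atan2(E, N) = atan2(+0.008385, +0.01303) = 32.8° ≈ 033°.

033°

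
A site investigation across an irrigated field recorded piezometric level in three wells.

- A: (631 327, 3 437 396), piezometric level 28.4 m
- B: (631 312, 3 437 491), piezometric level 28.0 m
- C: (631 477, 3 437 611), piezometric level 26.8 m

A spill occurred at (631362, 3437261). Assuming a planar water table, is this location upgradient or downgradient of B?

upgradient

Taking A as reference: B−A = (-15, 95, -0.4); C−A = (150, 215, -1.6).
Solve a·Δx + b·Δy = Δh: det = (-15)·215 − 150·95 = -17475.
∂h/∂x = [(-0.4)·215 − (-1.6)·95] / -17475 = -0.003777
∂h/∂y = [(-15)·(-1.6) − 150·(-0.4)] / -17475 = -0.004807
Head at (631362, 3437261) = 28.4 + (-0.003777)·(35) + (-0.004807)·(-135) = 28.92 m.
That is higher than the 28.0 m at B, so the point is upgradient.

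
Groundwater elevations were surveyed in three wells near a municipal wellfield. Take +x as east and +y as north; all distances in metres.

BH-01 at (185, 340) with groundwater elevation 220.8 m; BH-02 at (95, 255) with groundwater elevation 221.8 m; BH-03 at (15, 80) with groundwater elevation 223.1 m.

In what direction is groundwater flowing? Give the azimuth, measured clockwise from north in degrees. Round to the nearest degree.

With h = a·x + b·y + c and BH-01 as origin, the differences give:
  (-90)·a + (-85)·b = +1.0
  (-170)·a + (-260)·b = +2.3
Eliminate b (×(-260) and ×(-85), subtract): 8950·a = -64.50 → a = ∂h/∂x = -0.007207
Back-substitute: b = ∂h/∂y = -0.004134.
Flow direction (−∇h) has components (+0.007207 E, +0.004134 N).
Azimuth = atan2(E, N) = atan2(+0.007207, +0.004134) = 60.2° ≈ 060°.

060°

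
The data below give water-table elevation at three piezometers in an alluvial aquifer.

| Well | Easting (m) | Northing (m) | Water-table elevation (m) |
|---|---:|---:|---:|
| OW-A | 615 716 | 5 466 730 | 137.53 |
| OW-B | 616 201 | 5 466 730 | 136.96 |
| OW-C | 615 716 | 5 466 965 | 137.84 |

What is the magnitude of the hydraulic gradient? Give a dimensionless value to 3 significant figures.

0.00177

∂h/∂x = (136.96 − 137.53) / (616201 − 615716) = -0.001175
∂h/∂y = (137.84 − 137.53) / (5466965 − 5466730) = +0.001319
|∇h| = √(-0.001175² + 0.001319²) = 0.001766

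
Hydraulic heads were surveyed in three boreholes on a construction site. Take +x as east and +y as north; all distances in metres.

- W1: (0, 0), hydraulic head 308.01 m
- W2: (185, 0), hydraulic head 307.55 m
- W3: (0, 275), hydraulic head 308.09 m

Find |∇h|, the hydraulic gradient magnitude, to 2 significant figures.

0.0025

∂h/∂x = (307.55 − 308.01) / (185 − 0) = -0.002486
∂h/∂y = (308.09 − 308.01) / (275 − 0) = +0.0002909
|∇h| = √(-0.002486² + 0.0002909²) = 0.002503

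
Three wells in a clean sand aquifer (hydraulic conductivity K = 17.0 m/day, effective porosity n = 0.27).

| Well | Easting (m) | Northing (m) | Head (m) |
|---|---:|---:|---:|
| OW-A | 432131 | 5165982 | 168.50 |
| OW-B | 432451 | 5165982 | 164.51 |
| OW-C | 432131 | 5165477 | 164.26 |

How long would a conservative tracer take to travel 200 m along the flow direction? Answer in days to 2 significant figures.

210 days

∂h/∂x = (164.51 − 168.50) / (432451 − 432131) = -0.01247
∂h/∂y = (164.26 − 168.50) / (5165477 − 5165982) = +0.008396
|∇h| = √(-0.01247² + 0.008396²) = 0.01503
Seepage velocity v = K·i/n = 17.0 × 0.01503 / 0.27 = 0.9463 m/day.
t = 200 / 0.9463 = 211.3 days.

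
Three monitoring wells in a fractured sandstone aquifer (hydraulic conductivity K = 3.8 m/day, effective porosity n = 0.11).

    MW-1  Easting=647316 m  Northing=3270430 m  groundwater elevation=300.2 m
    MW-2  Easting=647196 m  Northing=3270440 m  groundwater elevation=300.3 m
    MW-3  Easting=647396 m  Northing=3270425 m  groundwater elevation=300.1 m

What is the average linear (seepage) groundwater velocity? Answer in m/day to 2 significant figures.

0.70 m/day

Taking MW-1 as reference: MW-2−MW-1 = (-120, 10, +0.1); MW-3−MW-1 = (80, -5, -0.1).
Determinant of the coordinate differences = (-120)·(-5) − 80·10 = -200.
∂h/∂x = [(+0.1)·(-5) − (-0.1)·10] / -200 = -0.002500
∂h/∂y = [(-120)·(-0.1) − 80·(+0.1)] / -200 = -0.02000
|∇h| = √(-0.002500² + -0.02000²) = 0.02016
Seepage velocity v = K·i/n = 3.8 × 0.02016 / 0.11 = 0.6964 m/day.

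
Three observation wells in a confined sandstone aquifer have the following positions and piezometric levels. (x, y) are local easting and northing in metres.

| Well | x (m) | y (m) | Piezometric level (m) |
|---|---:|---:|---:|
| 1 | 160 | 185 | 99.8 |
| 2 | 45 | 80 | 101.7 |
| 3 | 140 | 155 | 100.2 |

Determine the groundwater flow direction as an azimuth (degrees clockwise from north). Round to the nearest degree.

062°

With h = a·x + b·y + c and 1 as origin, the differences give:
  (-115)·a + (-105)·b = +1.9
  (-20)·a + (-30)·b = +0.4
Eliminate b (×(-30) and ×(-105), subtract): 1350·a = -15.00 → a = ∂h/∂x = -0.01111
Back-substitute: b = ∂h/∂y = -0.005926.
Flow direction (−∇h) has components (+0.01111 E, +0.005926 N).
Azimuth = atan2(E, N) = atan2(+0.01111, +0.005926) = 61.9° ≈ 062°.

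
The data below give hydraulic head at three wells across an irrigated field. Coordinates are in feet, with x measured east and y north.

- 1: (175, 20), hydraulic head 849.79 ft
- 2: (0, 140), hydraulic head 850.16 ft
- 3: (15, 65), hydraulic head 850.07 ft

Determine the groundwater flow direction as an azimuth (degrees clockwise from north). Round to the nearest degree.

Three-point gradient (reference 1): Δ to 2 = (-175, 120, +0.37), Δ to 3 = (-160, 45, +0.28).
∂h/∂x = -0.001497, ∂h/∂y = +0.0009007 (det = 11325).
Flow direction (−∇h) has components (+0.001497 E, -0.0009007 N).
Azimuth = atan2(E, N) = atan2(+0.001497, -0.0009007) = 121.0° ≈ 121°.

121°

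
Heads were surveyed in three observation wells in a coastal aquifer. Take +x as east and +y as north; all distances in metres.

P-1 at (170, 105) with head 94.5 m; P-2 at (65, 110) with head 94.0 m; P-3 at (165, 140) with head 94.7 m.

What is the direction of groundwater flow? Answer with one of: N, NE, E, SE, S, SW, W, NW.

SW

Differences from P-1: to P-2 (Δx, Δy, Δh) = (-105, 5, -0.5); to P-3 = (-5, 35, +0.2).
Solve a·Δx + b·Δy = Δh: det = (-105)·35 − (-5)·5 = -3650.
∂h/∂x = [(-0.5)·35 − (+0.2)·5] / -3650 = +0.005068
∂h/∂y = [(-105)·(+0.2) − (-5)·(-0.5)] / -3650 = +0.006438
Flow = −∇h = (-0.005068 east, -0.006438 north), which points southwest.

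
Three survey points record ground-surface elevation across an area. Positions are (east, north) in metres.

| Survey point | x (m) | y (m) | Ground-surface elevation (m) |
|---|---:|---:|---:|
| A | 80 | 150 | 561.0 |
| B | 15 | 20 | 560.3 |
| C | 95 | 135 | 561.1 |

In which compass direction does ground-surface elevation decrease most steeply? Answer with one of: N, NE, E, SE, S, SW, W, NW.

W

With z = a·x + b·y + c and A as origin, the differences give:
  (-65)·a + (-130)·b = -0.7
  15·a + (-15)·b = +0.1
Eliminate b (×(-15) and ×(-130), subtract): 2925·a = 23.50 → a = ∂z/∂x = +0.008034
Back-substitute: b = ∂z/∂y = +0.001368.
Steepest decrease is along −∇f = (-0.008034 E, -0.001368 N) → west.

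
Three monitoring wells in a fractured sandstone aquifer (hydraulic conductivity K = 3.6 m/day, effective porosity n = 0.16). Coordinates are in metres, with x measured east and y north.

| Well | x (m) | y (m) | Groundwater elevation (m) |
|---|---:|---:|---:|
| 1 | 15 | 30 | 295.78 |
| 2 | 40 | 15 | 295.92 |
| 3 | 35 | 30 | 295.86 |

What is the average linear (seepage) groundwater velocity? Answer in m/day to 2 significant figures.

Taking 1 as reference: 2−1 = (25, -15, +0.14); 3−1 = (20, 0, +0.08).
Determinant of the coordinate differences = 25·0 − 20·(-15) = 300.
∂h/∂x = [(+0.14)·0 − (+0.08)·(-15)] / 300 = +0.004000
∂h/∂y = [25·(+0.08) − 20·(+0.14)] / 300 = -0.002667
|∇h| = √(0.004000² + -0.002667²) = 0.004808
Seepage velocity v = K·i/n = 3.6 × 0.004808 / 0.16 = 0.1082 m/day.

0.11 m/day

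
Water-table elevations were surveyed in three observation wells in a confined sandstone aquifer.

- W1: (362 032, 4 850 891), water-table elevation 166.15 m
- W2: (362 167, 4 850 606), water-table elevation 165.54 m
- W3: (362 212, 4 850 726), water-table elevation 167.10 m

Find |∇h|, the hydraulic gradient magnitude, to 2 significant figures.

Differences from W1: to W2 (Δx, Δy, Δh) = (135, -285, -0.61); to W3 = (180, -165, +0.95).
Solve a·Δx + b·Δy = Δh: det = 135·(-165) − 180·(-285) = 29025.
∂h/∂x = [(-0.61)·(-165) − (+0.95)·(-285)] / 29025 = +0.01280
∂h/∂y = [135·(+0.95) − 180·(-0.61)] / 29025 = +0.008202
|∇h| = √(0.01280² + 0.008202²) = 0.0152

0.015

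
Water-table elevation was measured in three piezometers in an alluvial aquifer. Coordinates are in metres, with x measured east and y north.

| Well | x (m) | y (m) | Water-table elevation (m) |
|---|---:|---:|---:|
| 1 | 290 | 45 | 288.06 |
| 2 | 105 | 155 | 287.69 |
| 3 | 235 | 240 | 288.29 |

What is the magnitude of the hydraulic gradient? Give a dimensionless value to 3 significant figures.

0.00386

With h = a·x + b·y + c and 1 as origin, the differences give:
  (-185)·a + 110·b = -0.37
  (-55)·a + 195·b = +0.23
Eliminate b (×195 and ×110, subtract): -30025·a = -97.450 → a = ∂h/∂x = +0.003246
Back-substitute: b = ∂h/∂y = +0.002095.
|∇h| = √(0.003246² + 0.002095²) = 0.003863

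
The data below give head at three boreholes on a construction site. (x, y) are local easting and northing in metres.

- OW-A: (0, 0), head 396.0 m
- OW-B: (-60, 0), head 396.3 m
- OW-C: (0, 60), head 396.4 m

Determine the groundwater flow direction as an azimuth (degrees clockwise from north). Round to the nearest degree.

∂h/∂x = (396.3 − 396.0) / (-60 − 0) = -0.005000
∂h/∂y = (396.4 − 396.0) / (60 − 0) = +0.006667
Flow direction (−∇h) has components (+0.005000 E, -0.006667 N).
Azimuth = atan2(E, N) = atan2(+0.005000, -0.006667) = 143.1° ≈ 143°.

143°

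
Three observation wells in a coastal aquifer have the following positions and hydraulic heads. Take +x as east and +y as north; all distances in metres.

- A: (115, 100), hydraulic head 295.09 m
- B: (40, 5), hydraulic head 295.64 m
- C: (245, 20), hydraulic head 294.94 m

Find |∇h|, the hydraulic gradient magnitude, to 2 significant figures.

With h = a·x + b·y + c and A as origin, the differences give:
  (-75)·a + (-95)·b = +0.55
  130·a + (-80)·b = -0.15
Eliminate b (×(-80) and ×(-95), subtract): 18350·a = -58.250 → a = ∂h/∂x = -0.003174
Back-substitute: b = ∂h/∂y = -0.003283.
|∇h| = √(-0.003174² + -0.003283²) = 0.004566

0.0046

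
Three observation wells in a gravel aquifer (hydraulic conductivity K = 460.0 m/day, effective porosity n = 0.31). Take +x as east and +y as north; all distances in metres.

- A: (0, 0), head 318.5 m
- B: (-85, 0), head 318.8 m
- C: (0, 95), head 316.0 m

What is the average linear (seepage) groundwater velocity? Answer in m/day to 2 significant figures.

39 m/day

∂h/∂x = (318.8 − 318.5) / (-85 − 0) = -0.003529
∂h/∂y = (316.0 − 318.5) / (95 − 0) = -0.02632
|∇h| = √(-0.003529² + -0.02632²) = 0.02656
Seepage velocity v = K·i/n = 460.0 × 0.02656 / 0.31 = 39.41 m/day.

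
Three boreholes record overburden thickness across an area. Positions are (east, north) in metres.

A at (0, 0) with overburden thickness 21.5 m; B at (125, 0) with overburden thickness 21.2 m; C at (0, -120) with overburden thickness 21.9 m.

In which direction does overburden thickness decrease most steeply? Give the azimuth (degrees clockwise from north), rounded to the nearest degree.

∂d/∂x = (21.2 − 21.5) / (125 − 0) = -0.002400
∂d/∂y = (21.9 − 21.5) / (-120 − 0) = -0.003333
Steepest decrease is along −∇f: components (+0.002400 E, +0.003333 N).
Azimuth = atan2(+0.002400, +0.003333) = 35.8° ≈ 036°.

036°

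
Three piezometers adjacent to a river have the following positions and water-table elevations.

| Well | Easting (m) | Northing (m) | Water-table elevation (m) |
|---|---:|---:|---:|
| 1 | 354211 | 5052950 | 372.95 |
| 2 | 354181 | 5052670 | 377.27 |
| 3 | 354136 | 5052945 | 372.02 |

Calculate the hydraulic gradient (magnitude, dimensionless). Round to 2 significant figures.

Taking 1 as reference: 2−1 = (-30, -280, +4.32); 3−1 = (-75, -5, -0.93).
Determinant of the coordinate differences = (-30)·(-5) − (-75)·(-280) = -20850.
∂h/∂x = [(+4.32)·(-5) − (-0.93)·(-280)] / -20850 = +0.01353
∂h/∂y = [(-30)·(-0.93) − (-75)·(+4.32)] / -20850 = -0.01688
|∇h| = √(0.01353² + -0.01688²) = 0.02163

0.022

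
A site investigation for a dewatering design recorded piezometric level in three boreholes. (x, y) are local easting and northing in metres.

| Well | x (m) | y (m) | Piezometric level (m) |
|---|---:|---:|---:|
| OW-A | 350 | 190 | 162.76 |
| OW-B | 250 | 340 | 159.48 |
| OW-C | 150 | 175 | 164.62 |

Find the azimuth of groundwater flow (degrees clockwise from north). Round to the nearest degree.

015°

With h = a·x + b·y + c and OW-A as origin, the differences give:
  (-100)·a + 150·b = -3.28
  (-200)·a + (-15)·b = +1.86
Eliminate b (×(-15) and ×150, subtract): 31500·a = -229.800 → a = ∂h/∂x = -0.007295
Back-substitute: b = ∂h/∂y = -0.02673.
Flow direction (−∇h) has components (+0.007295 E, +0.02673 N).
Azimuth = atan2(E, N) = atan2(+0.007295, +0.02673) = 15.3° ≈ 015°.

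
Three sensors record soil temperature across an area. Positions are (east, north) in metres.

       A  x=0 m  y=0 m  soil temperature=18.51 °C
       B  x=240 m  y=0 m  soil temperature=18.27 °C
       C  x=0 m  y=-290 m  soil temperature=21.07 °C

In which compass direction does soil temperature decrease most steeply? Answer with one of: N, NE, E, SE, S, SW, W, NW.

∂T/∂x = (18.27 − 18.51) / (240 − 0) = -0.001000
∂T/∂y = (21.07 − 18.51) / (-290 − 0) = -0.008828
Steepest decrease is along −∇f = (+0.001000 E, +0.008828 N) → north.

N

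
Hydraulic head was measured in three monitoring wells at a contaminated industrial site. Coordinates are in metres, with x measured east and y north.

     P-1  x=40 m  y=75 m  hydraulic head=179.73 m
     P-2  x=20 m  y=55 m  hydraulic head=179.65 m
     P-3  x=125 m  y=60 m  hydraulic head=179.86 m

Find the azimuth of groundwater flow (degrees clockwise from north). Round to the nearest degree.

With h = a·x + b·y + c and P-1 as origin, the differences give:
  (-20)·a + (-20)·b = -0.08
  85·a + (-15)·b = +0.13
Eliminate b (×(-15) and ×(-20), subtract): 2000·a = 3.800 → a = ∂h/∂x = +0.001900
Back-substitute: b = ∂h/∂y = +0.002100.
Flow direction (−∇h) has components (-0.001900 E, -0.002100 N).
Azimuth = atan2(E, N) = atan2(-0.001900, -0.002100) = 222.1° ≈ 222°.

222°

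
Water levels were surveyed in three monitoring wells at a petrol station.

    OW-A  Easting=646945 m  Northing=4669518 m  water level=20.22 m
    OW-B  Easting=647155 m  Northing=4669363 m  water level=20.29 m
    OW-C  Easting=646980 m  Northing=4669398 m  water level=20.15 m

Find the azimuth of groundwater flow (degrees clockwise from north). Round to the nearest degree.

Three-point gradient (reference OW-A): Δ to OW-B = (210, -155, +0.07), Δ to OW-C = (35, -120, -0.07).
∂h/∂x = +0.0009735, ∂h/∂y = +0.0008673 (det = -19775).
Flow direction (−∇h) has components (-0.0009735 E, -0.0008673 N).
Azimuth = atan2(E, N) = atan2(-0.0009735, -0.0008673) = 228.3° ≈ 228°.

228°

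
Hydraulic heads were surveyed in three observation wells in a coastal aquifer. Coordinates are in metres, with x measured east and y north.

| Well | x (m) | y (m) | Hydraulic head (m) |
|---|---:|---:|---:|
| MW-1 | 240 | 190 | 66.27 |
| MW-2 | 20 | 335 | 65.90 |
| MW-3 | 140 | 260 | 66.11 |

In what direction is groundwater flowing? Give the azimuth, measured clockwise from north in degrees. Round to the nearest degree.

Differences from MW-1: to MW-2 (Δx, Δy, Δh) = (-220, 145, -0.37); to MW-3 = (-100, 70, -0.16).
Determinant of the coordinate differences = (-220)·70 − (-100)·145 = -900.
∂h/∂x = [(-0.37)·70 − (-0.16)·145] / -900 = +0.003000
∂h/∂y = [(-220)·(-0.16) − (-100)·(-0.37)] / -900 = +0.002000
Flow direction (−∇h) has components (-0.003000 E, -0.002000 N).
Azimuth = atan2(E, N) = atan2(-0.003000, -0.002000) = 236.3° ≈ 236°.

236°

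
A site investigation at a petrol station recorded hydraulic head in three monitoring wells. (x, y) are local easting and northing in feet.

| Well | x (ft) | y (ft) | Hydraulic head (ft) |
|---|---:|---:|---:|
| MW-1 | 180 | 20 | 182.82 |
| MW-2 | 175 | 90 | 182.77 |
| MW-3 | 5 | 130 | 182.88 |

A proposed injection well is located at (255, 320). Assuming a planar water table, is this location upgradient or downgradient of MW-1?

Differences from MW-1: to MW-2 (Δx, Δy, Δh) = (-5, 70, -0.05); to MW-3 = (-175, 110, +0.06).
Determinant of the coordinate differences = (-5)·110 − (-175)·70 = 11700.
∂h/∂x = [(-0.05)·110 − (+0.06)·70] / 11700 = -0.0008291
∂h/∂y = [(-5)·(+0.06) − (-175)·(-0.05)] / 11700 = -0.0007735
Head at (255, 320) = 182.82 + (-0.0008291)·(75) + (-0.0007735)·(300) = 182.53 ft.
That is lower than the 182.82 ft at MW-1, so the point is downgradient.

downgradient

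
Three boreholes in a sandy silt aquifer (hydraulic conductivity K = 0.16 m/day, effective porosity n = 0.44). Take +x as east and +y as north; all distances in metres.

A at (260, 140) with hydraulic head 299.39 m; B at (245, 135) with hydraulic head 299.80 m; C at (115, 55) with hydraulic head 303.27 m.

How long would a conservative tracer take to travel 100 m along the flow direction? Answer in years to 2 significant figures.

27 years

Taking A as reference: B−A = (-15, -5, +0.41); C−A = (-145, -85, +3.88).
Solve a·Δx + b·Δy = Δh: det = (-15)·(-85) − (-145)·(-5) = 550.
∂h/∂x = [(+0.41)·(-85) − (+3.88)·(-5)] / 550 = -0.02809
∂h/∂y = [(-15)·(+3.88) − (-145)·(+0.41)] / 550 = +0.002273
|∇h| = √(-0.02809² + 0.002273²) = 0.02818
Seepage velocity v = K·i/n = 0.16 × 0.02818 / 0.44 = 0.01025 m/day.
t = 100 / 0.01025 = 9756 days = 26.7 years.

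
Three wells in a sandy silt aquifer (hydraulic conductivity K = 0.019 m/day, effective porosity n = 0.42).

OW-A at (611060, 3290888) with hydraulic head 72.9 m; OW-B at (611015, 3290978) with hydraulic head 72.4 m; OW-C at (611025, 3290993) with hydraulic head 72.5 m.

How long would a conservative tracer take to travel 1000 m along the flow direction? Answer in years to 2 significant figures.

Taking OW-A as reference: OW-B−OW-A = (-45, 90, -0.5); OW-C−OW-A = (-35, 105, -0.4).
Determinant of the coordinate differences = (-45)·105 − (-35)·90 = -1575.
∂h/∂x = [(-0.5)·105 − (-0.4)·90] / -1575 = +0.01048
∂h/∂y = [(-45)·(-0.4) − (-35)·(-0.5)] / -1575 = -0.0003175
|∇h| = √(0.01048² + -0.0003175²) = 0.01048
Seepage velocity v = K·i/n = 0.019 × 0.01048 / 0.42 = 0.0004741 m/day.
t = 1000 / 0.0004741 = 2.109e+06 days = 5.77e+03 years.

5800 years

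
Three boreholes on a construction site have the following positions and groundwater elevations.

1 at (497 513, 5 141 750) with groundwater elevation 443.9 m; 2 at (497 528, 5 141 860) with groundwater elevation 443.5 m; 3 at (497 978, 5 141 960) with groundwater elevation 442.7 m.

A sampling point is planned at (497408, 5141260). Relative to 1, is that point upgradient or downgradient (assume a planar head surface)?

Three-point gradient (reference 1): Δ to 2 = (15, 110, -0.4), Δ to 3 = (465, 210, -1.2).
∂h/∂x = -0.001000, ∂h/∂y = -0.003500 (det = -48000).
Head at (497408, 5141260) = 443.9 + (-0.001000)·(-105) + (-0.003500)·(-490) = 445.72 m.
That is higher than the 443.9 m at 1, so the point is upgradient.

upgradient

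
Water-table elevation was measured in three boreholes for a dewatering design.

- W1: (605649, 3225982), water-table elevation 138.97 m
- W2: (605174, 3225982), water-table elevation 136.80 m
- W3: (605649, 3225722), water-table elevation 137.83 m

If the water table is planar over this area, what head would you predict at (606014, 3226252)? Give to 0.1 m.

141.8 m

∂h/∂x = (136.80 − 138.97) / (605174 − 605649) = +0.004568
∂h/∂y = (137.83 − 138.97) / (3225722 − 3225982) = +0.004385
h(606014, 3226252) = 138.97 + (+0.004568)·(365) + (+0.004385)·(270) = 138.97 +1.667 +1.184 = 141.821 m.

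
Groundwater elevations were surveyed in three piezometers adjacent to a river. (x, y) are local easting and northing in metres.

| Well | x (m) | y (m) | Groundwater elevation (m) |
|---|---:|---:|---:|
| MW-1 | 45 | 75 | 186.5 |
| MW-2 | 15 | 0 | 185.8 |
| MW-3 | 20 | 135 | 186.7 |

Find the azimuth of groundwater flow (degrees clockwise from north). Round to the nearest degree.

Differences from MW-1: to MW-2 (Δx, Δy, Δh) = (-30, -75, -0.7); to MW-3 = (-25, 60, +0.2).
Solve a·Δx + b·Δy = Δh: det = (-30)·60 − (-25)·(-75) = -3675.
∂h/∂x = [(-0.7)·60 − (+0.2)·(-75)] / -3675 = +0.007347
∂h/∂y = [(-30)·(+0.2) − (-25)·(-0.7)] / -3675 = +0.006395
Flow direction (−∇h) has components (-0.007347 E, -0.006395 N).
Azimuth = atan2(E, N) = atan2(-0.007347, -0.006395) = 229.0° ≈ 229°.

229°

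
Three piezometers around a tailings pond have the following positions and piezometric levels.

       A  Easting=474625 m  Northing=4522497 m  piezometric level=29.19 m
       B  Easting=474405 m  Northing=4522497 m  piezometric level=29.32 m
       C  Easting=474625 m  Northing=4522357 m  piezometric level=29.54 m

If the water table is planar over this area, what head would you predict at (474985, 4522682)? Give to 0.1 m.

∂h/∂x = (29.32 − 29.19) / (474405 − 474625) = -0.0005909
∂h/∂y = (29.54 − 29.19) / (4522357 − 4522497) = -0.002500
h(474985, 4522682) = 29.19 + (-0.0005909)·(360) + (-0.002500)·(185) = 29.19 -0.213 -0.462 = 28.515 m.

28.5 m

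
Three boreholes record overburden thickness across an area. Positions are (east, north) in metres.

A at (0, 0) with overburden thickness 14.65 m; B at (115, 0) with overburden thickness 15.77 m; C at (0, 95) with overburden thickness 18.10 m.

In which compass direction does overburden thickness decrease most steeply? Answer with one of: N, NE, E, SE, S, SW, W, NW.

S

∂d/∂x = (15.77 − 14.65) / (115 − 0) = +0.009739
∂d/∂y = (18.10 − 14.65) / (95 − 0) = +0.03632
Steepest decrease is along −∇f = (-0.009739 E, -0.03632 N) → south.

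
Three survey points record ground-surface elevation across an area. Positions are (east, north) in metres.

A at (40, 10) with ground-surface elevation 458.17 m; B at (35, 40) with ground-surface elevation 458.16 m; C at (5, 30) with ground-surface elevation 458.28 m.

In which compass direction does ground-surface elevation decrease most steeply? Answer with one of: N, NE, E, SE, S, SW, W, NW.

E

Three-point gradient (reference A): Δ to B = (-5, 30, -0.01), Δ to C = (-35, 20, +0.11).
∂z/∂x = -0.003684, ∂z/∂y = -0.0009474 (det = 950).
Steepest decrease is along −∇f = (+0.003684 E, +0.0009474 N) → east.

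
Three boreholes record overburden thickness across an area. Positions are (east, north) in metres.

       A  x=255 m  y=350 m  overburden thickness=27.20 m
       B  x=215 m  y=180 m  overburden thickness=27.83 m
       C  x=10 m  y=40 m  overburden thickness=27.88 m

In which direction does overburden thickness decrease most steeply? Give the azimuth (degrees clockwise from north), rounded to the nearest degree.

328°

Differences from A: to B (Δx, Δy, Δh) = (-40, -170, +0.63); to C = (-245, -310, +0.68).
Determinant of the coordinate differences = (-40)·(-310) − (-245)·(-170) = -29250.
∂d/∂x = [(+0.63)·(-310) − (+0.68)·(-170)] / -29250 = +0.002725
∂d/∂y = [(-40)·(+0.68) − (-245)·(+0.63)] / -29250 = -0.004347
Steepest decrease is along −∇f: components (-0.002725 E, +0.004347 N).
Azimuth = atan2(-0.002725, +0.004347) = 327.9° ≈ 328°.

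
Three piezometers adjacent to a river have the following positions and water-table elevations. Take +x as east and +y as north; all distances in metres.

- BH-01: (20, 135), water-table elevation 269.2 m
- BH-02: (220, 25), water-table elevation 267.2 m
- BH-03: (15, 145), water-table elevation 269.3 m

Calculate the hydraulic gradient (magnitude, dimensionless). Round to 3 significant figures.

0.00928

With h = a·x + b·y + c and BH-01 as origin, the differences give:
  200·a + (-110)·b = -2.0
  (-5)·a + 10·b = +0.1
Eliminate b (×10 and ×(-110), subtract): 1450·a = -9.00 → a = ∂h/∂x = -0.006207
Back-substitute: b = ∂h/∂y = +0.006897.
|∇h| = √(-0.006207² + 0.006897²) = 0.009279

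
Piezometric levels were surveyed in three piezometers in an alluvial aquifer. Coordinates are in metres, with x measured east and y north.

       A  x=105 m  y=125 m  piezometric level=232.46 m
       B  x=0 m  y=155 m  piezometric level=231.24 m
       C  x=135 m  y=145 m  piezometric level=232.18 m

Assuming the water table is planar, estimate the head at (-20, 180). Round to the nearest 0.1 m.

With h = a·x + b·y + c and A as origin, the differences give:
  (-105)·a + 30·b = -1.22
  30·a + 20·b = -0.28
Eliminate b (×20 and ×30, subtract): -3000·a = -16.000 → a = ∂h/∂x = +0.005333
Back-substitute: b = ∂h/∂y = -0.02200.
h(-20, 180) = 232.46 + (+0.005333)·(-125) + (-0.02200)·(55) = 232.46 -0.667 -1.210 = 230.583 m.

230.6 m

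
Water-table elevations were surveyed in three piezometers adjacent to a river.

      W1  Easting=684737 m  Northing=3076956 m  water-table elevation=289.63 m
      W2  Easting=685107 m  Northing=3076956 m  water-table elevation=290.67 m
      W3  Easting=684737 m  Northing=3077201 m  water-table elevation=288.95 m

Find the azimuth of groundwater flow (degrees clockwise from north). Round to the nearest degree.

∂h/∂x = (290.67 − 289.63) / (685107 − 684737) = +0.002811
∂h/∂y = (288.95 − 289.63) / (3077201 − 3076956) = -0.002776
Flow direction (−∇h) has components (-0.002811 E, +0.002776 N).
Azimuth = atan2(E, N) = atan2(-0.002811, +0.002776) = 314.6° ≈ 315°.

315°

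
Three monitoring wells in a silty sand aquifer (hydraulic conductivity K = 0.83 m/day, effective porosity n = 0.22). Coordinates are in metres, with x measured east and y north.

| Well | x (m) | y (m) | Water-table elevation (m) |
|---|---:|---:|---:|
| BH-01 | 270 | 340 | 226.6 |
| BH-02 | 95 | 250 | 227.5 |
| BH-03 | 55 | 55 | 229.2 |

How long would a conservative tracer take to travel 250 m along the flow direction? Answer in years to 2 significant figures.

Differences from BH-01: to BH-02 (Δx, Δy, Δh) = (-175, -90, +0.9); to BH-03 = (-215, -285, +2.6).
Solve a·Δx + b·Δy = Δh: det = (-175)·(-285) − (-215)·(-90) = 30525.
∂h/∂x = [(+0.9)·(-285) − (+2.6)·(-90)] / 30525 = -0.0007371
∂h/∂y = [(-175)·(+2.6) − (-215)·(+0.9)] / 30525 = -0.008567
|∇h| = √(-0.0007371² + -0.008567²) = 0.008599
Seepage velocity v = K·i/n = 0.83 × 0.008599 / 0.22 = 0.03244 m/day.
t = 250 / 0.03244 = 7707 days = 21.1 years.

21 years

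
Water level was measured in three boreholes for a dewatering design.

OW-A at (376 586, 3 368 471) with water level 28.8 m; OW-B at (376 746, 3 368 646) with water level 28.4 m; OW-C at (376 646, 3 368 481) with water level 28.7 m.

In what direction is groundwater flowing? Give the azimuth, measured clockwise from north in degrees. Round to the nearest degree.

Taking OW-A as reference: OW-B−OW-A = (160, 175, -0.4); OW-C−OW-A = (60, 10, -0.1).
Determinant of the coordinate differences = 160·10 − 60·175 = -8900.
∂h/∂x = [(-0.4)·10 − (-0.1)·175] / -8900 = -0.001517
∂h/∂y = [160·(-0.1) − 60·(-0.4)] / -8900 = -0.0008989
Flow direction (−∇h) has components (+0.001517 E, +0.0008989 N).
Azimuth = atan2(E, N) = atan2(+0.001517, +0.0008989) = 59.3° ≈ 059°.

059°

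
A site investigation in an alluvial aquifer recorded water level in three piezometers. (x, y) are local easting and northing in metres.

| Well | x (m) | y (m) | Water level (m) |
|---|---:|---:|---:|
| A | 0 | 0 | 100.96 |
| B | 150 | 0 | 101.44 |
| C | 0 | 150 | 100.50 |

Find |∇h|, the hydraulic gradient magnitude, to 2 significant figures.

∂h/∂x = (101.44 − 100.96) / (150 − 0) = +0.003200
∂h/∂y = (100.50 − 100.96) / (150 − 0) = -0.003067
|∇h| = √(0.003200² + -0.003067²) = 0.004432

0.0044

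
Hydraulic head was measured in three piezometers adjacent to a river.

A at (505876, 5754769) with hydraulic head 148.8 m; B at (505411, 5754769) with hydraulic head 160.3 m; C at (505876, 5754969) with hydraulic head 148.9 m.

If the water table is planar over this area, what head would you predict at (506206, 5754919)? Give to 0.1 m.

140.7 m

∂h/∂x = (160.3 − 148.8) / (505411 − 505876) = -0.02473
∂h/∂y = (148.9 − 148.8) / (5754969 − 5754769) = +0.0005000
h(506206, 5754919) = 148.8 + (-0.02473)·(330) + (+0.0005000)·(150) = 148.8 -8.161 +0.075 = 140.714 m.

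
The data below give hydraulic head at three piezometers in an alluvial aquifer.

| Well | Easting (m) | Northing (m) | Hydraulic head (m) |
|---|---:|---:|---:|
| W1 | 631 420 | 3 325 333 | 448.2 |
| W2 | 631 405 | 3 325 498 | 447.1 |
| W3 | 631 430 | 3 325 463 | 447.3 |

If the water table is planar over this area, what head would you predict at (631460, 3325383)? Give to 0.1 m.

447.8 m

Three-point gradient (reference W1): Δ to W2 = (-15, 165, -1.1), Δ to W3 = (10, 130, -0.9).
∂h/∂x = -0.001528, ∂h/∂y = -0.006806 (det = -3600).
h(631460, 3325383) = 448.2 + (-0.001528)·(40) + (-0.006806)·(50) = 448.2 -0.061 -0.340 = 447.799 m.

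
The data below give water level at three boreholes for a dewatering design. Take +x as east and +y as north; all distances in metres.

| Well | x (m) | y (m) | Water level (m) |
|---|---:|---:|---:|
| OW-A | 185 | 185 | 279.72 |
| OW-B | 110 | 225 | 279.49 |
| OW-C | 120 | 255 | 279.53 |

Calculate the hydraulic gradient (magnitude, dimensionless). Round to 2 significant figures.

With h = a·x + b·y + c and OW-A as origin, the differences give:
  (-75)·a + 40·b = -0.23
  (-65)·a + 70·b = -0.19
Eliminate b (×70 and ×40, subtract): -2650·a = -8.500 → a = ∂h/∂x = +0.003208
Back-substitute: b = ∂h/∂y = +0.0002642.
|∇h| = √(0.003208² + 0.0002642²) = 0.003219

0.0032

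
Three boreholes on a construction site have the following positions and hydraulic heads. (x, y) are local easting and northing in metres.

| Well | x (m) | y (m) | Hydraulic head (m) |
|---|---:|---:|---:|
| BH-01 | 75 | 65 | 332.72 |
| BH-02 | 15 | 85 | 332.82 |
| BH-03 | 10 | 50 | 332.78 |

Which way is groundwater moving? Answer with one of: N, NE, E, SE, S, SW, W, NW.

SE

Taking BH-01 as reference: BH-02−BH-01 = (-60, 20, +0.10); BH-03−BH-01 = (-65, -15, +0.06).
Determinant of the coordinate differences = (-60)·(-15) − (-65)·20 = 2200.
∂h/∂x = [(+0.10)·(-15) − (+0.06)·20] / 2200 = -0.001227
∂h/∂y = [(-60)·(+0.06) − (-65)·(+0.10)] / 2200 = +0.001318
Flow = −∇h = (+0.001227 east, -0.001318 north), which points southeast.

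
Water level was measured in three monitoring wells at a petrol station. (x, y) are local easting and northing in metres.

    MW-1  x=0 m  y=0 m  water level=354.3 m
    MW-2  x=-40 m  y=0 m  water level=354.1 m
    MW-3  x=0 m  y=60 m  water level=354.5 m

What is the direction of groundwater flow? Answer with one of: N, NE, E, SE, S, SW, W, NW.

∂h/∂x = (354.1 − 354.3) / (-40 − 0) = +0.005000
∂h/∂y = (354.5 − 354.3) / (60 − 0) = +0.003333
Flow = −∇h = (-0.005000 east, -0.003333 north), which points southwest.

SW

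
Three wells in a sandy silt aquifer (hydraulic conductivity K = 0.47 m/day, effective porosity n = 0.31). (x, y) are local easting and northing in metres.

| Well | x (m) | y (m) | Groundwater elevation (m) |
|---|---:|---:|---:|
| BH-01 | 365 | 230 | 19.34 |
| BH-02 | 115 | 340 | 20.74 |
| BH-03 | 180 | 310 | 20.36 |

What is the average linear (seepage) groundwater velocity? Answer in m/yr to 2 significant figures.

6.3 m/yr

With h = a·x + b·y + c and BH-01 as origin, the differences give:
  (-250)·a + 110·b = +1.40
  (-185)·a + 80·b = +1.02
Eliminate b (×80 and ×110, subtract): 350·a = -0.200 → a = ∂h/∂x = -0.0005714
Back-substitute: b = ∂h/∂y = +0.01143.
|∇h| = √(-0.0005714² + 0.01143²) = 0.01144
Seepage velocity v = K·i/n = 0.47 × 0.01144 / 0.31 = 0.01734 m/day = 6.333 m/yr.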